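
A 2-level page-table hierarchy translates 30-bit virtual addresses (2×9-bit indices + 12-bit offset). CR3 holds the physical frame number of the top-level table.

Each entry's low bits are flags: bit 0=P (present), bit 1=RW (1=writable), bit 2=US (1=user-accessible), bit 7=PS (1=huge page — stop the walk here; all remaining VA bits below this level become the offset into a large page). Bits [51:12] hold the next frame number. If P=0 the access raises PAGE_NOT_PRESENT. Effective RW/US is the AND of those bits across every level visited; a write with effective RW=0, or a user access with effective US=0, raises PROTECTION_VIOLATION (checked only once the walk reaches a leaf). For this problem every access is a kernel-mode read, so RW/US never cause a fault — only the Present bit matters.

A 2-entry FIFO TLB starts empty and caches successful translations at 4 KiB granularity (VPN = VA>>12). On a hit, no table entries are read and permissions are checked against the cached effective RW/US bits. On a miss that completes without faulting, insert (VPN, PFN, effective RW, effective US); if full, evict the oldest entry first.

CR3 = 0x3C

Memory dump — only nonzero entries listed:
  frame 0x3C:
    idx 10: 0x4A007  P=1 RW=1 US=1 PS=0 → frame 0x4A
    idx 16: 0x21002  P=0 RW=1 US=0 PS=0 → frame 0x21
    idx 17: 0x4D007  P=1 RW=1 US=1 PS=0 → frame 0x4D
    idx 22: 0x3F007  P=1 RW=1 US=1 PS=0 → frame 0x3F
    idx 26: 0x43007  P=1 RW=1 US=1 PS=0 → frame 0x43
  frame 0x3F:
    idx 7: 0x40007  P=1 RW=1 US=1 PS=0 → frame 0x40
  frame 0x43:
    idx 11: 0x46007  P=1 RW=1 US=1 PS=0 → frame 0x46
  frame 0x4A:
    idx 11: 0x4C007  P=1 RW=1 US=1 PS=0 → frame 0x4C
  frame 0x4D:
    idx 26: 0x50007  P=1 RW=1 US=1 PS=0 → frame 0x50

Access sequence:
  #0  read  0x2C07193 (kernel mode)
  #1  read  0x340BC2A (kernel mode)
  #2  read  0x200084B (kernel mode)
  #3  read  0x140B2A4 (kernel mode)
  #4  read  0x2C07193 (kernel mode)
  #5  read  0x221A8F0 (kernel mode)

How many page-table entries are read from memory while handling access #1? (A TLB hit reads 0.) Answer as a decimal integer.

Per-access translation:
#0 VA=0x2C07193 (r,kernel):
  [0] read 0x3C idx=22: raw=0x3F007 flags P=1 W=1 U=1 S=0
  [1] read 0x3F idx=7: raw=0x40007 flags P=1 W=1 U=1 S=0
  ✓ 0x40193  — 2 lookups
#1 VA=0x340BC2A (r,kernel):
  [0] read 0x3C idx=26: raw=0x43007 flags P=1 W=1 U=1 S=0
  [1] read 0x43 idx=11: raw=0x46007 flags P=1 W=1 U=1 S=0
  ✓ 0x46C2A  — 2 lookups
#2 VA=0x200084B (r,kernel):
  [0] read 0x3C idx=16: raw=0x21002 flags P=0 W=1 U=0 S=0
  ⇒ fault: PAGE_NOT_PRESENT  — 1 lookups
#3 VA=0x140B2A4 (r,kernel):
  [0] read 0x3C idx=10: raw=0x4A007 flags P=1 W=1 U=1 S=0
  [1] read 0x4A idx=11: raw=0x4C007 flags P=1 W=1 U=1 S=0
  ✓ 0x4C2A4  — 2 lookups
#4 VA=0x2C07193 (r,kernel):
  [0] read 0x3C idx=22: raw=0x3F007 flags P=1 W=1 U=1 S=0
  [1] read 0x3F idx=7: raw=0x40007 flags P=1 W=1 U=1 S=0
  ✓ 0x40193  — 2 lookups
#5 VA=0x221A8F0 (r,kernel):
  [0] read 0x3C idx=17: raw=0x4D007 flags P=1 W=1 U=1 S=0
  [1] read 0x4D idx=26: raw=0x50007 flags P=1 W=1 U=1 S=0
  ✓ 0x508F0  — 2 lookups

Entries read for #1: 2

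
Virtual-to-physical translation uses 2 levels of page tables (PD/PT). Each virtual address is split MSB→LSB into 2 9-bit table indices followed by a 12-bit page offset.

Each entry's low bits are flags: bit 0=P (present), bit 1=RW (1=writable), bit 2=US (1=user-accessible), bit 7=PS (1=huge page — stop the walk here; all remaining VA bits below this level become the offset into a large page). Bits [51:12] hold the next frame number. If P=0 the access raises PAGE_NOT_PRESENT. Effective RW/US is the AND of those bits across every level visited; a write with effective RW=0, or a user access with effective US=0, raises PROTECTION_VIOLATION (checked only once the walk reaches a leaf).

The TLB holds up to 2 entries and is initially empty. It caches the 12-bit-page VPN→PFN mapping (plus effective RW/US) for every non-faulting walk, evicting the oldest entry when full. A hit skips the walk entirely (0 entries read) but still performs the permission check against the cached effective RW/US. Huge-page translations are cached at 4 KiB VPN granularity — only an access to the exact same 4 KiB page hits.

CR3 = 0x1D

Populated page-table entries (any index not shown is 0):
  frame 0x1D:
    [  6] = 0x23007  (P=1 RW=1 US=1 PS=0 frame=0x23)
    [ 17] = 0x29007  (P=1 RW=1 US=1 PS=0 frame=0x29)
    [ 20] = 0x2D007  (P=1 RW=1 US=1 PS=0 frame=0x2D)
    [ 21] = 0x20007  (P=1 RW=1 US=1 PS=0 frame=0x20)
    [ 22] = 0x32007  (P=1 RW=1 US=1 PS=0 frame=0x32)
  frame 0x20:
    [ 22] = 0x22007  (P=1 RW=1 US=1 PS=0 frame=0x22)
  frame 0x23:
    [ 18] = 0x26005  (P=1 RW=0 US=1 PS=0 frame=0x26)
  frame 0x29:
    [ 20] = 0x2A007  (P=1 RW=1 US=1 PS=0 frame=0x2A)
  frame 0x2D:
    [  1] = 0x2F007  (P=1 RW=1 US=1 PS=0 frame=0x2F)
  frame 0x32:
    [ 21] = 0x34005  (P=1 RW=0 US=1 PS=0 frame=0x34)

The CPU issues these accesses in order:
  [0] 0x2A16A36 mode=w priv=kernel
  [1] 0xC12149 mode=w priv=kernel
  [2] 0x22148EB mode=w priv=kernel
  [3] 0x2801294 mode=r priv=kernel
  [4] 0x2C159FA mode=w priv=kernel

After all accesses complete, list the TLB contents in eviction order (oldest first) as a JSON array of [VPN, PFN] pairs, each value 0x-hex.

Per-access translation:
#0 VA=0x2A16A36 (w,kernel):
  L0: frame=0x1D idx=21 entry=0x20007 [P=1 RW=1 US=1 PS=0]
  L1: frame=0x20 idx=22 entry=0x22007 [P=1 RW=1 US=1 PS=0]
  ✓ 0x22A36  — 2 lookups
#1 VA=0xC12149 (w,kernel):
  L0: frame=0x1D idx=6 entry=0x23007 [P=1 RW=1 US=1 PS=0]
  L1: frame=0x23 idx=18 entry=0x26005 [P=1 RW=0 US=1 PS=0]
  → PROTECTION_VIOLATION  (2 entries read)
#2 VA=0x22148EB (w,kernel):
  L0: frame=0x1D idx=17 entry=0x29007 [P=1 RW=1 US=1 PS=0]
  L1: frame=0x29 idx=20 entry=0x2A007 [P=1 RW=1 US=1 PS=0]
  ✓ 0x2A8EB  — 2 lookups
#3 VA=0x2801294 (r,kernel):
  L0: frame=0x1D idx=20 entry=0x2D007 [P=1 RW=1 US=1 PS=0]
  L1: frame=0x2D idx=1 entry=0x2F007 [P=1 RW=1 US=1 PS=0]
  ✓ 0x2F294  — 2 lookups
#4 VA=0x2C159FA (w,kernel):
  L0: frame=0x1D idx=22 entry=0x32007 [P=1 RW=1 US=1 PS=0]
  L1: frame=0x32 idx=21 entry=0x34005 [P=1 RW=0 US=1 PS=0]
  → PROTECTION_VIOLATION  (2 entries read)

TLB: [["0x2214", "0x2A"], ["0x2801", "0x2F"]]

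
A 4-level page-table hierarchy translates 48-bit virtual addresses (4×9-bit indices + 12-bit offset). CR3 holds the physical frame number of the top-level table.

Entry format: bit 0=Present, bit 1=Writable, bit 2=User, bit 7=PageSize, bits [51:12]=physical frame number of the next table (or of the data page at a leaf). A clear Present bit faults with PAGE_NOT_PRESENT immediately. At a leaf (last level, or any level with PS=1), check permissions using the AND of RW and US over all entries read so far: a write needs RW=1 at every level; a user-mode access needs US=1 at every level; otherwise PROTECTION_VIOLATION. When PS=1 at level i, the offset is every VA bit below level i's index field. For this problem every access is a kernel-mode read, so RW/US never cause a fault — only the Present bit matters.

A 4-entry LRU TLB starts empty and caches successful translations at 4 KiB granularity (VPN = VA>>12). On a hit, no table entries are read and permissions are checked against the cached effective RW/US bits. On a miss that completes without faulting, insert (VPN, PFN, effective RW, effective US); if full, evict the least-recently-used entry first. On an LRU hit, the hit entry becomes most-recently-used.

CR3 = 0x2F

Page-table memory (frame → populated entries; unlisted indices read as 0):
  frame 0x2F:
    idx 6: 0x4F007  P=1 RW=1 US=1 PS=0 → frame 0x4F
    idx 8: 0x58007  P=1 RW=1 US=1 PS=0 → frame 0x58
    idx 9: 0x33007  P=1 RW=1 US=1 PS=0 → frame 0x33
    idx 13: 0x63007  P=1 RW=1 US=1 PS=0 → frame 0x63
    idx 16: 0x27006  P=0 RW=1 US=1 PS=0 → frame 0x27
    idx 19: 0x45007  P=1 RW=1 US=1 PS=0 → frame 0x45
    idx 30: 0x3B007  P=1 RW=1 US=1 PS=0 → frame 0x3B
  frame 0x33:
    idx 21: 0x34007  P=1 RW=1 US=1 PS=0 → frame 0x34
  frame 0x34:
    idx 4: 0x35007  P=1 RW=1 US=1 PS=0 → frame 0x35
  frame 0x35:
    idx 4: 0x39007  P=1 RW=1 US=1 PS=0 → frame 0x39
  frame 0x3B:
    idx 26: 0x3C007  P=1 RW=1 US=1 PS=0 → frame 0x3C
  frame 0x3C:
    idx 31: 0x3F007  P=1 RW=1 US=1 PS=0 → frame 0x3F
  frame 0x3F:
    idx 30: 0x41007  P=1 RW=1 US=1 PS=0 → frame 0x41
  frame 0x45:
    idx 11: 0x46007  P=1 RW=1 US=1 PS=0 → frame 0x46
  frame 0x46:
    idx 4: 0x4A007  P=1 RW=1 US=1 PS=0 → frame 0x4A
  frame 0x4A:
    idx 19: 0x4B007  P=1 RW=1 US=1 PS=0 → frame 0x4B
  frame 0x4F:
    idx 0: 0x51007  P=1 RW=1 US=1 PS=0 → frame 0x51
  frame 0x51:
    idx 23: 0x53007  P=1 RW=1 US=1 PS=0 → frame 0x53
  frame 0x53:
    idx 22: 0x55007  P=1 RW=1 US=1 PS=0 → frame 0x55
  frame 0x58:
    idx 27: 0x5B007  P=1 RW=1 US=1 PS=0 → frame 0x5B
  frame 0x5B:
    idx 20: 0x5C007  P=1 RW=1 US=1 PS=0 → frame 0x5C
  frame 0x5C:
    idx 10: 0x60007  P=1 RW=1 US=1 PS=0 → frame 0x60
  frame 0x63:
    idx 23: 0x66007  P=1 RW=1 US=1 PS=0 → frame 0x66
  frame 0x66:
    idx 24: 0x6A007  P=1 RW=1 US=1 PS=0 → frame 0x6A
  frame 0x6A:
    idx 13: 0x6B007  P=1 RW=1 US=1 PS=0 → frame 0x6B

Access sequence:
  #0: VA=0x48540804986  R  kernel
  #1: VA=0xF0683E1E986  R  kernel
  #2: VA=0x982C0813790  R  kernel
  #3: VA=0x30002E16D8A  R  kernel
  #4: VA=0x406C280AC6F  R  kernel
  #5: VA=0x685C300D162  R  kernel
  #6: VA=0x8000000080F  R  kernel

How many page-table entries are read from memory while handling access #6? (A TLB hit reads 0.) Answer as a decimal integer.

Trace:
#0 VA=0x48540804986 (r,kernel):
  L0: frame=0x2F idx=9 entry=0x33007 [P=1 RW=1 US=1 PS=0]
  L1: frame=0x33 idx=21 entry=0x34007 [P=1 RW=1 US=1 PS=0]
  L2: frame=0x34 idx=4 entry=0x35007 [P=1 RW=1 US=1 PS=0]
  L3: frame=0x35 idx=4 entry=0x39007 [P=1 RW=1 US=1 PS=0]
  ✓ 0x39986  — 4 lookups
#1 VA=0xF0683E1E986 (r,kernel):
  L0: frame=0x2F idx=30 entry=0x3B007 [P=1 RW=1 US=1 PS=0]
  L1: frame=0x3B idx=26 entry=0x3C007 [P=1 RW=1 US=1 PS=0]
  L2: frame=0x3C idx=31 entry=0x3F007 [P=1 RW=1 US=1 PS=0]
  L3: frame=0x3F idx=30 entry=0x41007 [P=1 RW=1 US=1 PS=0]
  ✓ 0x41986  — 4 lookups
#2 VA=0x982C0813790 (r,kernel):
  L0: frame=0x2F idx=19 entry=0x45007 [P=1 RW=1 US=1 PS=0]
  L1: frame=0x45 idx=11 entry=0x46007 [P=1 RW=1 US=1 PS=0]
  L2: frame=0x46 idx=4 entry=0x4A007 [P=1 RW=1 US=1 PS=0]
  L3: frame=0x4A idx=19 entry=0x4B007 [P=1 RW=1 US=1 PS=0]
  ✓ 0x4B790  — 4 lookups
#3 VA=0x30002E16D8A (r,kernel):
  L0: frame=0x2F idx=6 entry=0x4F007 [P=1 RW=1 US=1 PS=0]
  L1: frame=0x4F idx=0 entry=0x51007 [P=1 RW=1 US=1 PS=0]
  L2: frame=0x51 idx=23 entry=0x53007 [P=1 RW=1 US=1 PS=0]
  L3: frame=0x53 idx=22 entry=0x55007 [P=1 RW=1 US=1 PS=0]
  ✓ 0x55D8A  — 4 lookups
#4 VA=0x406C280AC6F (r,kernel):
  L0: frame=0x2F idx=8 entry=0x58007 [P=1 RW=1 US=1 PS=0]
  L1: frame=0x58 idx=27 entry=0x5B007 [P=1 RW=1 US=1 PS=0]
  L2: frame=0x5B idx=20 entry=0x5C007 [P=1 RW=1 US=1 PS=0]
  L3: frame=0x5C idx=10 entry=0x60007 [P=1 RW=1 US=1 PS=0]
  ✓ 0x60C6F  — 4 lookups
#5 VA=0x685C300D162 (r,kernel):
  L0: frame=0x2F idx=13 entry=0x63007 [P=1 RW=1 US=1 PS=0]
  L1: frame=0x63 idx=23 entry=0x66007 [P=1 RW=1 US=1 PS=0]
  L2: frame=0x66 idx=24 entry=0x6A007 [P=1 RW=1 US=1 PS=0]
  L3: frame=0x6A idx=13 entry=0x6B007 [P=1 RW=1 US=1 PS=0]
  ✓ 0x6B162  — 4 lookups
#6 VA=0x8000000080F (r,kernel):
  L0: frame=0x2F idx=16 entry=0x27006 [P=0 RW=1 US=1 PS=0]
  ⇒ fault: PAGE_NOT_PRESENT  — 1 lookups

Entries read for #6: 1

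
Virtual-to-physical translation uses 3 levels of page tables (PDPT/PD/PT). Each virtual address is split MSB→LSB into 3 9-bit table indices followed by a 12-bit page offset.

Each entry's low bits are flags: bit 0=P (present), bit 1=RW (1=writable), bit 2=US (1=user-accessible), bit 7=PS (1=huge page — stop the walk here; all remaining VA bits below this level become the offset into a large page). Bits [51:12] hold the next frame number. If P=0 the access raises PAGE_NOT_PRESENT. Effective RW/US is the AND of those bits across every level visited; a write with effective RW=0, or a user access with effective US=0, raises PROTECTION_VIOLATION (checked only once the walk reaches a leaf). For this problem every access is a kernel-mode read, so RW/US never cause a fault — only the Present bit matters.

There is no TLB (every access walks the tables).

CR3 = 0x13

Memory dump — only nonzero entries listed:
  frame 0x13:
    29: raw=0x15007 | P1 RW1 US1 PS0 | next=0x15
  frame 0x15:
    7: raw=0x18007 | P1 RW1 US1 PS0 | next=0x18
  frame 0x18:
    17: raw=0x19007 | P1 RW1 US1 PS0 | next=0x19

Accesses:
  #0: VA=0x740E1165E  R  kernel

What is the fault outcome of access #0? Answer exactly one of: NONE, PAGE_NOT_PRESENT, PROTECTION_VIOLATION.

Per-access translation:
#0 VA=0x740E1165E (r,kernel):
  lvl0: tbl 0x13, slot 29 ⇒ 0x15007 (P1/RW1/US1/PS0)
  lvl1: tbl 0x15, slot 7 ⇒ 0x18007 (P1/RW1/US1/PS0)
  lvl2: tbl 0x18, slot 17 ⇒ 0x19007 (P1/RW1/US1/PS0)
  → PA=0x1965E  (3 entries read)

Access #0 fault: NONE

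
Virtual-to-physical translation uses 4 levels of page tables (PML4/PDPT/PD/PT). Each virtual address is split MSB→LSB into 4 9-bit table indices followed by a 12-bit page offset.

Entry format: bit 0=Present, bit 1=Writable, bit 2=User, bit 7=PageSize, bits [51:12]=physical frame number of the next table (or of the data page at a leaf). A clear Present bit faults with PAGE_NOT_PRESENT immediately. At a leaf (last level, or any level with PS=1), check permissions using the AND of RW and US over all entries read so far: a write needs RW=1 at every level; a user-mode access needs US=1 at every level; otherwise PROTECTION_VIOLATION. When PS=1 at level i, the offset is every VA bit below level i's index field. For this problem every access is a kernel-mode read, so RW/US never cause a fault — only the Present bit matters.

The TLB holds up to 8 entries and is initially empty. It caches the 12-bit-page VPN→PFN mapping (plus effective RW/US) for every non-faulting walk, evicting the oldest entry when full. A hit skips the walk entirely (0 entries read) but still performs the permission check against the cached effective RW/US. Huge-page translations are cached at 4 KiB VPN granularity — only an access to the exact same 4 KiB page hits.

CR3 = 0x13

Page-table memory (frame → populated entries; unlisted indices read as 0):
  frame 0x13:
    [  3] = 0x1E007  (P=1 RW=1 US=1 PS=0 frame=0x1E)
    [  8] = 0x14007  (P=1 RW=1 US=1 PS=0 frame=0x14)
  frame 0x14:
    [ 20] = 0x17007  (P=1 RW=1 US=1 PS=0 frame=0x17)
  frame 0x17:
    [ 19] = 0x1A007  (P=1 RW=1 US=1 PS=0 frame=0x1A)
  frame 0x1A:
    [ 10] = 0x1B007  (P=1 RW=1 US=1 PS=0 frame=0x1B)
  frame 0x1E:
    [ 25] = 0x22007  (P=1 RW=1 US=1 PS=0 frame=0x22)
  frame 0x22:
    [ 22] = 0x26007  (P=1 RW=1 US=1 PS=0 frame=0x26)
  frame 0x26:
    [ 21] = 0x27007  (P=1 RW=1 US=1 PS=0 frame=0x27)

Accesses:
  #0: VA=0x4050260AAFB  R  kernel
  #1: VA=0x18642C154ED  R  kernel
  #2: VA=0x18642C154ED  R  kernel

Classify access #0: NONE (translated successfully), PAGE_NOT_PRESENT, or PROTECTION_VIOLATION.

Per-access translation:
#0 VA=0x4050260AAFB (r,kernel):
  [0] read 0x13 idx=8: raw=0x14007 flags P=1 W=1 U=1 S=0
  [1] read 0x14 idx=20: raw=0x17007 flags P=1 W=1 U=1 S=0
  [2] read 0x17 idx=19: raw=0x1A007 flags P=1 W=1 U=1 S=0
  [3] read 0x1A idx=10: raw=0x1B007 flags P=1 W=1 U=1 S=0
  → PA=0x1BAFB  (4 entries read)
#1 VA=0x18642C154ED (r,kernel):
  [0] read 0x13 idx=3: raw=0x1E007 flags P=1 W=1 U=1 S=0
  [1] read 0x1E idx=25: raw=0x22007 flags P=1 W=1 U=1 S=0
  [2] read 0x22 idx=22: raw=0x26007 flags P=1 W=1 U=1 S=0
  [3] read 0x26 idx=21: raw=0x27007 flags P=1 W=1 U=1 S=0
  → PA=0x274ED  (4 entries read)
#2 VA=0x18642C154ED (r,kernel):
  TLB hit vpn=0x18642C15 → PA=0x274ED

Access #0 fault: NONE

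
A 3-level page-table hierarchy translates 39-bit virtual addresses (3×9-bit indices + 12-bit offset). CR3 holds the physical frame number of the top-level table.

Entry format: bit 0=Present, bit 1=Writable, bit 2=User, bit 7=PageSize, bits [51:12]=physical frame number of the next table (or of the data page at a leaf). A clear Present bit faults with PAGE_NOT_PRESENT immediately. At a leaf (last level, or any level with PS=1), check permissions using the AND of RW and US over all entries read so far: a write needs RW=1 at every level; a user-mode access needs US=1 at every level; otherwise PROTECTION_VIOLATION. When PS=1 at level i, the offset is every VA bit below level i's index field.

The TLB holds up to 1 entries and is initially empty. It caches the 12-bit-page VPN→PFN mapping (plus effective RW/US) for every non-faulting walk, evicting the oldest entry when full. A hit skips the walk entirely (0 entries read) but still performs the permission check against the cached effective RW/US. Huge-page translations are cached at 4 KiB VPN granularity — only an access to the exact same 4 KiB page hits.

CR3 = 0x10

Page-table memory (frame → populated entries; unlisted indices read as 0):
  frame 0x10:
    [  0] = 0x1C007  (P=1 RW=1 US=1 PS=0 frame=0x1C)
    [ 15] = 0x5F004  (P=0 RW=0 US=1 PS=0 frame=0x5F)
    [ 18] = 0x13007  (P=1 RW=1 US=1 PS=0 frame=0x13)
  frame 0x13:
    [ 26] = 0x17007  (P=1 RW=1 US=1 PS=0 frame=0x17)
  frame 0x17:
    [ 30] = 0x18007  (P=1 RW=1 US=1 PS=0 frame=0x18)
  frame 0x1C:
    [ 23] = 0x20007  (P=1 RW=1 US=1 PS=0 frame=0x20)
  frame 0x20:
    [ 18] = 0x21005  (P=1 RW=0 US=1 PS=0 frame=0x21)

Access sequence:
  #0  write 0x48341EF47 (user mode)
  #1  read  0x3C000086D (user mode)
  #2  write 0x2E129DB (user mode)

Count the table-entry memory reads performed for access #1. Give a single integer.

Trace:
#0 VA=0x48341EF47 (w,user):
  lvl0: tbl 0x10, slot 18 ⇒ 0x13007 (P1/RW1/US1/PS0)
  lvl1: tbl 0x13, slot 26 ⇒ 0x17007 (P1/RW1/US1/PS0)
  lvl2: tbl 0x17, slot 30 ⇒ 0x18007 (P1/RW1/US1/PS0)
  → PA=0x18F47  (3 entries read)
#1 VA=0x3C000086D (r,user):
  lvl0: tbl 0x10, slot 15 ⇒ 0x5F004 (P0/RW0/US1/PS0)
  ⇒ fault: PAGE_NOT_PRESENT  — 1 lookups
#2 VA=0x2E129DB (w,user):
  lvl0: tbl 0x10, slot 0 ⇒ 0x1C007 (P1/RW1/US1/PS0)
  lvl1: tbl 0x1C, slot 23 ⇒ 0x20007 (P1/RW1/US1/PS0)
  lvl2: tbl 0x20, slot 18 ⇒ 0x21005 (P1/RW0/US1/PS0)
  ⇒ fault: PROTECTION_VIOLATION  — 3 lookups

Entries read for #1: 1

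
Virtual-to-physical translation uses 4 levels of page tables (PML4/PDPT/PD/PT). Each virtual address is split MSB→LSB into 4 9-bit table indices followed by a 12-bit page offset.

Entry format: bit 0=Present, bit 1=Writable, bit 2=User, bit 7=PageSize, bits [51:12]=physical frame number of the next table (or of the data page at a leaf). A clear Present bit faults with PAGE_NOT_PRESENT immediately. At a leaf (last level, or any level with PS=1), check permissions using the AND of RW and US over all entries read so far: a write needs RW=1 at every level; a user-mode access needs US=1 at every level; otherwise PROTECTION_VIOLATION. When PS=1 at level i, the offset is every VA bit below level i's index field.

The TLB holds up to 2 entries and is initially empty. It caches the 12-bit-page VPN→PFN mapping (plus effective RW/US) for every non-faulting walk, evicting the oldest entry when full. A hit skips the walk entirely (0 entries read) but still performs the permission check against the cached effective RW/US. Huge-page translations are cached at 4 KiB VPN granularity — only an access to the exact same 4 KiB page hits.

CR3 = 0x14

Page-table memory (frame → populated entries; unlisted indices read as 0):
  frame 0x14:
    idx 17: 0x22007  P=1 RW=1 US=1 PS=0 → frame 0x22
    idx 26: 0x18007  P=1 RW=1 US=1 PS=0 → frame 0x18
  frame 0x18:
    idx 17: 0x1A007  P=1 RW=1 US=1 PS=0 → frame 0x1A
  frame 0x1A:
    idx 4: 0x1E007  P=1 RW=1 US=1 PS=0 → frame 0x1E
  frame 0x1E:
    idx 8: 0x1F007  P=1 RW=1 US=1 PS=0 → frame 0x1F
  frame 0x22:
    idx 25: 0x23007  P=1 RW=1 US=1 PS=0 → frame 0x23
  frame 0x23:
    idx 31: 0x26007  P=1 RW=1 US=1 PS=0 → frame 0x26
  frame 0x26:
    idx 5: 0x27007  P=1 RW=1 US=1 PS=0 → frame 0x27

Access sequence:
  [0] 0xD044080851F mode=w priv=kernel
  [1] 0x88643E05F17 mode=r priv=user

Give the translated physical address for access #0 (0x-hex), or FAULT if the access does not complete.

Trace:
#0 VA=0xD044080851F (w,kernel):
  L0 @0x14[26] → 0x18007  P=1,RW=1,US=1,PS=0
  L1 @0x18[17] → 0x1A007  P=1,RW=1,US=1,PS=0
  L2 @0x1A[4] → 0x1E007  P=1,RW=1,US=1,PS=0
  L3 @0x1E[8] → 0x1F007  P=1,RW=1,US=1,PS=0
  ⇒ phys 0x1F51F  [4 reads]
#1 VA=0x88643E05F17 (r,user):
  L0 @0x14[17] → 0x22007  P=1,RW=1,US=1,PS=0
  L1 @0x22[25] → 0x23007  P=1,RW=1,US=1,PS=0
  L2 @0x23[31] → 0x26007  P=1,RW=1,US=1,PS=0
  L3 @0x26[5] → 0x27007  P=1,RW=1,US=1,PS=0
  ⇒ phys 0x27F17  [4 reads]

Access #0 PA: 0x1F51F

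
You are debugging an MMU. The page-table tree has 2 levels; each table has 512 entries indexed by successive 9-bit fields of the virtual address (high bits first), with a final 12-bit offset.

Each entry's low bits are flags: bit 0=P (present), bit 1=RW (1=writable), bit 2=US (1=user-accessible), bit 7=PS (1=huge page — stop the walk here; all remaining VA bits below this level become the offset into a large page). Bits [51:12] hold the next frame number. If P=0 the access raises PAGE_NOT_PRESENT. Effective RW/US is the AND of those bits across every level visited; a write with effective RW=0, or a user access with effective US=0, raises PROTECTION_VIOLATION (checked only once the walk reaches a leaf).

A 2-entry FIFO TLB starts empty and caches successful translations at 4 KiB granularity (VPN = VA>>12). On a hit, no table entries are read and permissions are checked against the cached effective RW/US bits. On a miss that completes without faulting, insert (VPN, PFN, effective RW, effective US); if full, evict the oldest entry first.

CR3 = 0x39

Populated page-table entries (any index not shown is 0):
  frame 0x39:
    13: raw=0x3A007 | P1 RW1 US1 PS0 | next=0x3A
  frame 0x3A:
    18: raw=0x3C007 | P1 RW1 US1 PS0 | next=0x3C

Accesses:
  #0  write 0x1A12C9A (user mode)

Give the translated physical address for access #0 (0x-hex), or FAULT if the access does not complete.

Walk each access:
#0 VA=0x1A12C9A (w,user):
  lvl0: tbl 0x39, slot 13 ⇒ 0x3A007 (P1/RW1/US1/PS0)
  lvl1: tbl 0x3A, slot 18 ⇒ 0x3C007 (P1/RW1/US1/PS0)
  → PA=0x3CC9A  (2 entries read)

Access #0 PA: 0x3CC9A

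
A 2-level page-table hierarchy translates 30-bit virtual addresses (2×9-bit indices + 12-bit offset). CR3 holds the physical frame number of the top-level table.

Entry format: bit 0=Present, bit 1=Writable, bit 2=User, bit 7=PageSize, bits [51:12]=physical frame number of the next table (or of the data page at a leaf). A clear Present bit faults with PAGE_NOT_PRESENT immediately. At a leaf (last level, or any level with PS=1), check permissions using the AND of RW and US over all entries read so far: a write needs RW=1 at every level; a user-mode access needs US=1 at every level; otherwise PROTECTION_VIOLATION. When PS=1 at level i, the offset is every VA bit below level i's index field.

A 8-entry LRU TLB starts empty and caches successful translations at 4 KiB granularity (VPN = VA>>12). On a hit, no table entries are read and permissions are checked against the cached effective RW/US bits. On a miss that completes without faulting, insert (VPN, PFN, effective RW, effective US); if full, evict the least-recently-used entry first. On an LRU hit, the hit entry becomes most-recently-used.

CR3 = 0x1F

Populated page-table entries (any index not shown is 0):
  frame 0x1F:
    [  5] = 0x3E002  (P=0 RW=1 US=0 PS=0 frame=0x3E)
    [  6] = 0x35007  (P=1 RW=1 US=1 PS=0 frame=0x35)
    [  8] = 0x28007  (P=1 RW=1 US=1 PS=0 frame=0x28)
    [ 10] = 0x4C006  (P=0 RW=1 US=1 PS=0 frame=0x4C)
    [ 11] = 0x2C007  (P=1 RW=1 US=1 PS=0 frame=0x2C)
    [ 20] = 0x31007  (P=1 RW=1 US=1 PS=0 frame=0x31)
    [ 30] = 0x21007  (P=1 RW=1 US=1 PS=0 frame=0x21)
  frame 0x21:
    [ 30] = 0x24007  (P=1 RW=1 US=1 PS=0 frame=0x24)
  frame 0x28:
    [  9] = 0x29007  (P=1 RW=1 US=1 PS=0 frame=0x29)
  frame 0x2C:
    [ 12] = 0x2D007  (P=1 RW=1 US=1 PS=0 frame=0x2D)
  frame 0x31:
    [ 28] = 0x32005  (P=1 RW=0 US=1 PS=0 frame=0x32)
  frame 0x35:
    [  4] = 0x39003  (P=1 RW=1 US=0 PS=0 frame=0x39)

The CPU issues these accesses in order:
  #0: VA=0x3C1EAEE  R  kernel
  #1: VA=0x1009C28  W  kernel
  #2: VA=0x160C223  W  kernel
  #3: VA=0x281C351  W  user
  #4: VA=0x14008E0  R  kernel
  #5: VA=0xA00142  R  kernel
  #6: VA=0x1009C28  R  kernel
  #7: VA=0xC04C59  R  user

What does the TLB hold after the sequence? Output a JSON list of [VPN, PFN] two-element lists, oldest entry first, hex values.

Trace:
#0 VA=0x3C1EAEE (r,kernel):
  L0: frame=0x1F idx=30 entry=0x21007 [P=1 RW=1 US=1 PS=0]
  L1: frame=0x21 idx=30 entry=0x24007 [P=1 RW=1 US=1 PS=0]
  ✓ 0x24AEE  — 2 lookups
#1 VA=0x1009C28 (w,kernel):
  L0: frame=0x1F idx=8 entry=0x28007 [P=1 RW=1 US=1 PS=0]
  L1: frame=0x28 idx=9 entry=0x29007 [P=1 RW=1 US=1 PS=0]
  ✓ 0x29C28  — 2 lookups
#2 VA=0x160C223 (w,kernel):
  L0: frame=0x1F idx=11 entry=0x2C007 [P=1 RW=1 US=1 PS=0]
  L1: frame=0x2C idx=12 entry=0x2D007 [P=1 RW=1 US=1 PS=0]
  ✓ 0x2D223  — 2 lookups
#3 VA=0x281C351 (w,user):
  L0: frame=0x1F idx=20 entry=0x31007 [P=1 RW=1 US=1 PS=0]
  L1: frame=0x31 idx=28 entry=0x32005 [P=1 RW=0 US=1 PS=0]
  ✗ PROTECTION_VIOLATION  [2 reads]
#4 VA=0x14008E0 (r,kernel):
  L0: frame=0x1F idx=10 entry=0x4C006 [P=0 RW=1 US=1 PS=0]
  ✗ PAGE_NOT_PRESENT  [1 reads]
#5 VA=0xA00142 (r,kernel):
  L0: frame=0x1F idx=5 entry=0x3E002 [P=0 RW=1 US=0 PS=0]
  ✗ PAGE_NOT_PRESENT  [1 reads]
#6 VA=0x1009C28 (r,kernel):
  TLB hit vpn=0x1009 → PA=0x29C28
#7 VA=0xC04C59 (r,user):
  L0: frame=0x1F idx=6 entry=0x35007 [P=1 RW=1 US=1 PS=0]
  L1: frame=0x35 idx=4 entry=0x39003 [P=1 RW=1 US=0 PS=0]
  ✗ PROTECTION_VIOLATION  [2 reads]

TLB: [["0x3C1E", "0x24"], ["0x160C", "0x2D"], ["0x1009", "0x29"]]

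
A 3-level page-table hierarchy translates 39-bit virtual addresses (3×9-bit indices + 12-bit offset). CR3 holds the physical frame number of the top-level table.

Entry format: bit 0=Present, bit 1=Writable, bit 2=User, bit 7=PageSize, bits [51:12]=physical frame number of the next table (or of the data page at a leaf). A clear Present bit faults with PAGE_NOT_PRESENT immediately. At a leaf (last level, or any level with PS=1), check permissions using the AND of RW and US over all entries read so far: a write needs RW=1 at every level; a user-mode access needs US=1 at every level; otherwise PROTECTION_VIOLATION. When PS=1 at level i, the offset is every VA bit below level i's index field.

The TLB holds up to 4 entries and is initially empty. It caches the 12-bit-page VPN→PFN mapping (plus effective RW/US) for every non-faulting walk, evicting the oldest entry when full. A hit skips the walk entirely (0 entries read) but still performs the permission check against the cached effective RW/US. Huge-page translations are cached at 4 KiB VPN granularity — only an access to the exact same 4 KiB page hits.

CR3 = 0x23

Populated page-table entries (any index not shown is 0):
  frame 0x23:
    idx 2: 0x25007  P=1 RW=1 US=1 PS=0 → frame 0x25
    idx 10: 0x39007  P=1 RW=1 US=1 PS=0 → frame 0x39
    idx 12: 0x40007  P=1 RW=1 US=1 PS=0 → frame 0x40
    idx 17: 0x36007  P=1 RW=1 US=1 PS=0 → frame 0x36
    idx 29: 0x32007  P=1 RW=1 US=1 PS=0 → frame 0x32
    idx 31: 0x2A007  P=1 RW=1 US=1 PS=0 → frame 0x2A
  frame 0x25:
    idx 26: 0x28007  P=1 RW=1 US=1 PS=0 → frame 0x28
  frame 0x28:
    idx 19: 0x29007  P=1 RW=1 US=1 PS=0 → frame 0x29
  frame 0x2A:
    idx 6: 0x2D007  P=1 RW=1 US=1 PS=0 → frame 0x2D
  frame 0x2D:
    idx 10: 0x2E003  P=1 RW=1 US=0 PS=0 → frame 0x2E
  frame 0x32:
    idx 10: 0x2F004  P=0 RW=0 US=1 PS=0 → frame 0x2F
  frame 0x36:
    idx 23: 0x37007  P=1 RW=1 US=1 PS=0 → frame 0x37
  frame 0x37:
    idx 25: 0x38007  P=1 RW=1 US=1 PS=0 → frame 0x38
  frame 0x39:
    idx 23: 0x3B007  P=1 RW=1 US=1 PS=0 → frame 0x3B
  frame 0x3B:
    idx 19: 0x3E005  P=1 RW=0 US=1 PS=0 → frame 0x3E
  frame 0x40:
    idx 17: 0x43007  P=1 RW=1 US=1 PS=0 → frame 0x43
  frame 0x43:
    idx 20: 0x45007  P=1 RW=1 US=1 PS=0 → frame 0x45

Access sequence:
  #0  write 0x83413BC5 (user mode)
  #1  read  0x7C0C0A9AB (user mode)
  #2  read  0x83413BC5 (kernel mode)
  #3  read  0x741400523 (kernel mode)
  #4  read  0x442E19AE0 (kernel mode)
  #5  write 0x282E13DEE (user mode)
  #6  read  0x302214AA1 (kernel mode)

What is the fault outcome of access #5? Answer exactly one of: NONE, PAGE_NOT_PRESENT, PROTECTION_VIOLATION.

Walk each access:
#0 VA=0x83413BC5 (w,user):
  L0: frame=0x23 idx=2 entry=0x25007 [P=1 RW=1 US=1 PS=0]
  L1: frame=0x25 idx=26 entry=0x28007 [P=1 RW=1 US=1 PS=0]
  L2: frame=0x28 idx=19 entry=0x29007 [P=1 RW=1 US=1 PS=0]
  ✓ 0x29BC5  — 3 lookups
#1 VA=0x7C0C0A9AB (r,user):
  L0: frame=0x23 idx=31 entry=0x2A007 [P=1 RW=1 US=1 PS=0]
  L1: frame=0x2A idx=6 entry=0x2D007 [P=1 RW=1 US=1 PS=0]
  L2: frame=0x2D idx=10 entry=0x2E003 [P=1 RW=1 US=0 PS=0]
  ✗ PROTECTION_VIOLATION  [3 reads]
#2 VA=0x83413BC5 (r,kernel):
  TLB hit vpn=0x83413 → PA=0x29BC5
#3 VA=0x741400523 (r,kernel):
  L0: frame=0x23 idx=29 entry=0x32007 [P=1 RW=1 US=1 PS=0]
  L1: frame=0x32 idx=10 entry=0x2F004 [P=0 RW=0 US=1 PS=0]
  ✗ PAGE_NOT_PRESENT  [2 reads]
#4 VA=0x442E19AE0 (r,kernel):
  L0: frame=0x23 idx=17 entry=0x36007 [P=1 RW=1 US=1 PS=0]
  L1: frame=0x36 idx=23 entry=0x37007 [P=1 RW=1 US=1 PS=0]
  L2: frame=0x37 idx=25 entry=0x38007 [P=1 RW=1 US=1 PS=0]
  ✓ 0x38AE0  — 3 lookups
#5 VA=0x282E13DEE (w,user):
  L0: frame=0x23 idx=10 entry=0x39007 [P=1 RW=1 US=1 PS=0]
  L1: frame=0x39 idx=23 entry=0x3B007 [P=1 RW=1 US=1 PS=0]
  L2: frame=0x3B idx=19 entry=0x3E005 [P=1 RW=0 US=1 PS=0]
  ✗ PROTECTION_VIOLATION  [3 reads]
#6 VA=0x302214AA1 (r,kernel):
  L0: frame=0x23 idx=12 entry=0x40007 [P=1 RW=1 US=1 PS=0]
  L1: frame=0x40 idx=17 entry=0x43007 [P=1 RW=1 US=1 PS=0]
  L2: frame=0x43 idx=20 entry=0x45007 [P=1 RW=1 US=1 PS=0]
  ✓ 0x45AA1  — 3 lookups

Access #5 fault: PROTECTION_VIOLATION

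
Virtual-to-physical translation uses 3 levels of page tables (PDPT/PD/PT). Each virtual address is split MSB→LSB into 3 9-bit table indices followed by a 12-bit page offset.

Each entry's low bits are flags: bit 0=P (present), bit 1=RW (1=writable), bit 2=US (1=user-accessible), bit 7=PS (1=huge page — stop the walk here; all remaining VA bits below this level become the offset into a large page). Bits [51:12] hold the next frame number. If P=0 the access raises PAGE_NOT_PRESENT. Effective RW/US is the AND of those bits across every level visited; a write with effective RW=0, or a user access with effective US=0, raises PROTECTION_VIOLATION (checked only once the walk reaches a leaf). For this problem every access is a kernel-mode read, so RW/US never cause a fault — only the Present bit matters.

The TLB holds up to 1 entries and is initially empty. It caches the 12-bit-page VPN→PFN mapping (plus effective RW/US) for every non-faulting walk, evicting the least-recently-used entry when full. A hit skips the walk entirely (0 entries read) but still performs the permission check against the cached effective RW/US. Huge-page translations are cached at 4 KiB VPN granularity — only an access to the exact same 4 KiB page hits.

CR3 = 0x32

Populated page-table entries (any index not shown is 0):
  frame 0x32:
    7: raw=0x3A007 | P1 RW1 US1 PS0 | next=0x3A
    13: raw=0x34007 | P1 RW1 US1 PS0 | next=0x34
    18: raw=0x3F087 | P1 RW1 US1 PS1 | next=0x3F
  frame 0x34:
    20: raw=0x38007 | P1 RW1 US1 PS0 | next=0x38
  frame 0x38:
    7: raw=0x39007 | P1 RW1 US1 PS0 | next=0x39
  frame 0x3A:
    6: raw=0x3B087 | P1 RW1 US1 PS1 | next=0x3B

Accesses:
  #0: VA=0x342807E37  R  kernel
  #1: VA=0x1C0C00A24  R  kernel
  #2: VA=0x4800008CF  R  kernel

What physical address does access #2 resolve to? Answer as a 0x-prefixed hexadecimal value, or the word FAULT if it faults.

Per-access translation:
#0 VA=0x342807E37 (r,kernel):
  L0: frame=0x32 idx=13 entry=0x34007 [P=1 RW=1 US=1 PS=0]
  L1: frame=0x34 idx=20 entry=0x38007 [P=1 RW=1 US=1 PS=0]
  L2: frame=0x38 idx=7 entry=0x39007 [P=1 RW=1 US=1 PS=0]
  → PA=0x39E37  (3 entries read)
#1 VA=0x1C0C00A24 (r,kernel):
  L0: frame=0x32 idx=7 entry=0x3A007 [P=1 RW=1 US=1 PS=0]
  L1: frame=0x3A idx=6 entry=0x3B087 [P=1 RW=1 US=1 PS=1]
  → PA=0x3BA24 (huge @L1)  (2 entries read)
#2 VA=0x4800008CF (r,kernel):
  L0: frame=0x32 idx=18 entry=0x3F087 [P=1 RW=1 US=1 PS=1]
  → PA=0x3F8CF (huge @L0)  (1 entries read)

Access #2 PA: 0x3F8CF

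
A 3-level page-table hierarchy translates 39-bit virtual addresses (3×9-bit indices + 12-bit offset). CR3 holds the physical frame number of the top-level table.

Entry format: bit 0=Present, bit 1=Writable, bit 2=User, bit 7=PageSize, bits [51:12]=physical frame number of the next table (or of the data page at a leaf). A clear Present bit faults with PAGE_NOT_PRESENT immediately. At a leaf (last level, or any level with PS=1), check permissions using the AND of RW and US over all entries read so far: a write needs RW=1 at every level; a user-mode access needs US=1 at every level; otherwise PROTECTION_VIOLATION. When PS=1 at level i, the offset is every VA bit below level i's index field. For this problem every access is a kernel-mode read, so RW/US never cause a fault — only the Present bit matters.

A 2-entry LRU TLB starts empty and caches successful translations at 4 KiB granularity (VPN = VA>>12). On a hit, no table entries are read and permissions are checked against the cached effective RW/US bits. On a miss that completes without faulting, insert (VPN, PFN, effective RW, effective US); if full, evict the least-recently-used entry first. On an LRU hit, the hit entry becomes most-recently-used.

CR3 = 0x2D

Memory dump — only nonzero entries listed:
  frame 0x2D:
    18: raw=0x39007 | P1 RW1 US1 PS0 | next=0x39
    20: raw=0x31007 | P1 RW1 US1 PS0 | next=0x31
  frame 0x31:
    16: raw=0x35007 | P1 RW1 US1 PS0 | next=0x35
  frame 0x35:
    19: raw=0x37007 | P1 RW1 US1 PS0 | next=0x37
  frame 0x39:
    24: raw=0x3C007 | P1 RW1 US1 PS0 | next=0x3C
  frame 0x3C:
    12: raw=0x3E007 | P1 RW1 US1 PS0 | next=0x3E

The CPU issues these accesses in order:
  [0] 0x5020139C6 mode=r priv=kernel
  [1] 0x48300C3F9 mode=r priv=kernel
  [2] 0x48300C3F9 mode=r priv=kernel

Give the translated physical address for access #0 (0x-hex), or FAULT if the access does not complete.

Per-access translation:
#0 VA=0x5020139C6 (r,kernel):
  L0 @0x2D[20] → 0x31007  P=1,RW=1,US=1,PS=0
  L1 @0x31[16] → 0x35007  P=1,RW=1,US=1,PS=0
  L2 @0x35[19] → 0x37007  P=1,RW=1,US=1,PS=0
  ✓ 0x379C6  — 3 lookups
#1 VA=0x48300C3F9 (r,kernel):
  L0 @0x2D[18] → 0x39007  P=1,RW=1,US=1,PS=0
  L1 @0x39[24] → 0x3C007  P=1,RW=1,US=1,PS=0
  L2 @0x3C[12] → 0x3E007  P=1,RW=1,US=1,PS=0
  ✓ 0x3E3F9  — 3 lookups
#2 VA=0x48300C3F9 (r,kernel):
  TLB hit vpn=0x48300C → PA=0x3E3F9

Access #0 PA: 0x379C6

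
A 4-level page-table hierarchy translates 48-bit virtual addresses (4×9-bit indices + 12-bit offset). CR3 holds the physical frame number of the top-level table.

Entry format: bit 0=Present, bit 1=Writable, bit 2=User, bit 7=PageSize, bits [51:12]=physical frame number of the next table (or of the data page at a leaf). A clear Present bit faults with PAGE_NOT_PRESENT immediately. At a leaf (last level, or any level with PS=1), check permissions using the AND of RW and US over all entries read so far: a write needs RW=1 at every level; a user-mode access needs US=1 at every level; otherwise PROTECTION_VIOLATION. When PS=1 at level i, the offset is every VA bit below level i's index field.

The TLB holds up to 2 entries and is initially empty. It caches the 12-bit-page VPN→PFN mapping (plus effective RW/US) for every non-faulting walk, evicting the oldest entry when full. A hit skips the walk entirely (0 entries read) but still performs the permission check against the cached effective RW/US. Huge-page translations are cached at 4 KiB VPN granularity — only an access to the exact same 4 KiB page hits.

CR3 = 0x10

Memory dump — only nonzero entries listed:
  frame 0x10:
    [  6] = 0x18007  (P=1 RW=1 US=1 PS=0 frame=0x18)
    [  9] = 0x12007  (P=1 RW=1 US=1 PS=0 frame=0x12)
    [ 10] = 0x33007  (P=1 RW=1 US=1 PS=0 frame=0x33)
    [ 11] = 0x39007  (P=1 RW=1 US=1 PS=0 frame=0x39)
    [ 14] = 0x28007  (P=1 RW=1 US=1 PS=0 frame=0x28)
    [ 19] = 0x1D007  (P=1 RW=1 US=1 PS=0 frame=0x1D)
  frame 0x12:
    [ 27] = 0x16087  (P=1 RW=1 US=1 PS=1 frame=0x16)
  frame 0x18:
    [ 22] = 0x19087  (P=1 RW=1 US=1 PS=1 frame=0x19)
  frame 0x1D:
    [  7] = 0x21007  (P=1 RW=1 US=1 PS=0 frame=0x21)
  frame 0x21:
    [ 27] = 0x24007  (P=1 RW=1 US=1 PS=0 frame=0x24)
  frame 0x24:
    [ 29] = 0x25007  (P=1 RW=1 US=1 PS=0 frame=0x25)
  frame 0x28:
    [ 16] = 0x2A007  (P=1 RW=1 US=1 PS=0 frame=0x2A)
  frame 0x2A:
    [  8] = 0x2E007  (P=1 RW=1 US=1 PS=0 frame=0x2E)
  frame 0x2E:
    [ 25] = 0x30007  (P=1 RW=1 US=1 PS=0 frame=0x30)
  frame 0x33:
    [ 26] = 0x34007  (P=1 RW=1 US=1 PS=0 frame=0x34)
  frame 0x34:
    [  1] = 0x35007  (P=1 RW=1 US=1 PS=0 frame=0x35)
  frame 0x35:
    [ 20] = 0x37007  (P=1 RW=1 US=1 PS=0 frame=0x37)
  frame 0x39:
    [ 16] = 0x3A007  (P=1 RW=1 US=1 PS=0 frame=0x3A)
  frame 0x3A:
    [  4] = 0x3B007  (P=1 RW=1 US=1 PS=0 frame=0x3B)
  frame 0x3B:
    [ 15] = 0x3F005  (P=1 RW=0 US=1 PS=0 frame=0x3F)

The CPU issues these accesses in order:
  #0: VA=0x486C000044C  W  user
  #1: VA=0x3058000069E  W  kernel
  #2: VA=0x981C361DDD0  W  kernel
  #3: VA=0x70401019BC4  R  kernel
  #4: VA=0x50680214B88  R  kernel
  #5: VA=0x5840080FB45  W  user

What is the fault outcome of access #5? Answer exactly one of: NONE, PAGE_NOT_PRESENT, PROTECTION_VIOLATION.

Trace:
#0 VA=0x486C000044C (w,user):
  lvl0: tbl 0x10, slot 9 ⇒ 0x12007 (P1/RW1/US1/PS0)
  lvl1: tbl 0x12, slot 27 ⇒ 0x16087 (P1/RW1/US1/PS1)
  ⇒ phys 0x1644C (huge @L1)  [2 reads]
#1 VA=0x3058000069E (w,kernel):
  lvl0: tbl 0x10, slot 6 ⇒ 0x18007 (P1/RW1/US1/PS0)
  lvl1: tbl 0x18, slot 22 ⇒ 0x19087 (P1/RW1/US1/PS1)
  ⇒ phys 0x1969E (huge @L1)  [2 reads]
#2 VA=0x981C361DDD0 (w,kernel):
  lvl0: tbl 0x10, slot 19 ⇒ 0x1D007 (P1/RW1/US1/PS0)
  lvl1: tbl 0x1D, slot 7 ⇒ 0x21007 (P1/RW1/US1/PS0)
  lvl2: tbl 0x21, slot 27 ⇒ 0x24007 (P1/RW1/US1/PS0)
  lvl3: tbl 0x24, slot 29 ⇒ 0x25007 (P1/RW1/US1/PS0)
  ⇒ phys 0x25DD0  [4 reads]
#3 VA=0x70401019BC4 (r,kernel):
  lvl0: tbl 0x10, slot 14 ⇒ 0x28007 (P1/RW1/US1/PS0)
  lvl1: tbl 0x28, slot 16 ⇒ 0x2A007 (P1/RW1/US1/PS0)
  lvl2: tbl 0x2A, slot 8 ⇒ 0x2E007 (P1/RW1/US1/PS0)
  lvl3: tbl 0x2E, slot 25 ⇒ 0x30007 (P1/RW1/US1/PS0)
  ⇒ phys 0x30BC4  [4 reads]
#4 VA=0x50680214B88 (r,kernel):
  lvl0: tbl 0x10, slot 10 ⇒ 0x33007 (P1/RW1/US1/PS0)
  lvl1: tbl 0x33, slot 26 ⇒ 0x34007 (P1/RW1/US1/PS0)
  lvl2: tbl 0x34, slot 1 ⇒ 0x35007 (P1/RW1/US1/PS0)
  lvl3: tbl 0x35, slot 20 ⇒ 0x37007 (P1/RW1/US1/PS0)
  ⇒ phys 0x37B88  [4 reads]
#5 VA=0x5840080FB45 (w,user):
  lvl0: tbl 0x10, slot 11 ⇒ 0x39007 (P1/RW1/US1/PS0)
  lvl1: tbl 0x39, slot 16 ⇒ 0x3A007 (P1/RW1/US1/PS0)
  lvl2: tbl 0x3A, slot 4 ⇒ 0x3B007 (P1/RW1/US1/PS0)
  lvl3: tbl 0x3B, slot 15 ⇒ 0x3F005 (P1/RW0/US1/PS0)
  ⇒ fault: PROTECTION_VIOLATION  — 4 lookups

Access #5 fault: PROTECTION_VIOLATION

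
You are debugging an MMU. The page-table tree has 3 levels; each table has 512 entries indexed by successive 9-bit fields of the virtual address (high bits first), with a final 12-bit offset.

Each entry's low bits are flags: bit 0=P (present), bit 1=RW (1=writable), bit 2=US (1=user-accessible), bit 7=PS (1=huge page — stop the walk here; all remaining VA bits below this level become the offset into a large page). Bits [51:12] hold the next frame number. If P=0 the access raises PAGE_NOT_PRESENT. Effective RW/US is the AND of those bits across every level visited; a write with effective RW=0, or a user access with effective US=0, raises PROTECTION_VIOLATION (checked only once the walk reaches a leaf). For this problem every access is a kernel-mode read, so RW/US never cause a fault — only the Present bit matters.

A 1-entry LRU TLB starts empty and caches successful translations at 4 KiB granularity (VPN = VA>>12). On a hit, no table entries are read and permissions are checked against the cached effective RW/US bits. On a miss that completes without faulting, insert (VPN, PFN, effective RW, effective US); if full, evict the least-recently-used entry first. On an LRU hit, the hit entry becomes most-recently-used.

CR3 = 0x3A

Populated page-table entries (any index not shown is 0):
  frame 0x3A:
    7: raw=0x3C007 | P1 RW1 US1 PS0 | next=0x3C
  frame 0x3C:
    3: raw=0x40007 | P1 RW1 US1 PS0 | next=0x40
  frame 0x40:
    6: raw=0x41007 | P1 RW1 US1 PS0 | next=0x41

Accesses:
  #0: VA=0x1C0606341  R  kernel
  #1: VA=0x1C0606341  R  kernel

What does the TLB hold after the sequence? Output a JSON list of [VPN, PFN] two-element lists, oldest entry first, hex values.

Trace:
#0 VA=0x1C0606341 (r,kernel):
  lvl0: tbl 0x3A, slot 7 ⇒ 0x3C007 (P1/RW1/US1/PS0)
  lvl1: tbl 0x3C, slot 3 ⇒ 0x40007 (P1/RW1/US1/PS0)
  lvl2: tbl 0x40, slot 6 ⇒ 0x41007 (P1/RW1/US1/PS0)
  ✓ 0x41341  — 3 lookups
#1 VA=0x1C0606341 (r,kernel):
  TLB hit vpn=0x1C0606 → PA=0x41341

TLB: [["0x1C0606", "0x41"]]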